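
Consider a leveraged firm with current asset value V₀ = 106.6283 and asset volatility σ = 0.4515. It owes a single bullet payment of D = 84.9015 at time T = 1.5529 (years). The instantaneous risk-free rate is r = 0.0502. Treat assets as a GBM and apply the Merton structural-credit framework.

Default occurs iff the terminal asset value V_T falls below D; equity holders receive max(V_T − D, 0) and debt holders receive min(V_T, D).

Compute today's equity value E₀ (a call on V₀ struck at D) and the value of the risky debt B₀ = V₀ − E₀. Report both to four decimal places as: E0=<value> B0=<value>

E0=37.4092 B0=69.2191

d₁ = [ln(V₀/D) + (r + σ²/2)T] / (σ√T)
   = [ln(106.6283/84.9015) + (0.0502 + 0.5·0.4515²)·1.5529] / (0.4515·√1.5529)
   = [0.227857 + 0.236237] / 0.562639 = 0.824853
d₂ = d₁ − σ√T = 0.824853 − 0.562639 = 0.262214
N(d₁) = 0.795272,  N(d₂) = 0.603422,  e^(−rT) = 0.925006
E₀ = V₀·N(d₁) − D·e^(−rT)·N(d₂)
   = 106.6283·0.795272 − 84.9015·0.925006·0.603422 = 37.409199
B₀ = V₀ − E₀ = 106.6283 − 37.409199 = 69.219101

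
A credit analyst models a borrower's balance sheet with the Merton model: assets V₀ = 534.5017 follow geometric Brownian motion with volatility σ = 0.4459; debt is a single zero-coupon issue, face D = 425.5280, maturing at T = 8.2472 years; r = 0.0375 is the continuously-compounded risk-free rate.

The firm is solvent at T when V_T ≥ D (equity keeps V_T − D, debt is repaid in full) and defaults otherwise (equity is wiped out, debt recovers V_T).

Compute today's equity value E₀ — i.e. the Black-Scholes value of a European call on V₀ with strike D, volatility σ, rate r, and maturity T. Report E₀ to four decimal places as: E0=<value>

E0=328.3201

d₁ = [ln(V₀/D) + (r + σ²/2)T] / (σ√T)
   = [ln(534.5017/425.5280) + (0.0375 + 0.5·0.4459²)·8.2472] / (0.4459·√8.2472)
   = [0.228004 + 1.129152] / 1.280533 = 1.059837
d₂ = d₁ − σ√T = 1.059837 − 1.280533 = -0.220696
N(d₁) = 0.855391,  N(d₂) = 0.412665,  e^(−rT) = 0.733983
E₀ = V₀·N(d₁) − D·e^(−rT)·N(d₂)
   = 534.5017·0.855391 − 425.5280·0.733983·0.412665 = 328.320145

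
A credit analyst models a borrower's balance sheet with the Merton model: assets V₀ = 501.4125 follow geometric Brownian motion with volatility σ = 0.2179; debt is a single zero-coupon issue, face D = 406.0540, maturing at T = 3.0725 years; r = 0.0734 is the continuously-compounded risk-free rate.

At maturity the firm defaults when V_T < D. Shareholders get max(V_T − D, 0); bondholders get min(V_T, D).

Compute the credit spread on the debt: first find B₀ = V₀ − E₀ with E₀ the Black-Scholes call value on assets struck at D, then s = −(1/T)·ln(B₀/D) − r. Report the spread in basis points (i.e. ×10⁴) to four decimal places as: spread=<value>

spread=97.7249

d₁ = [ln(V₀/D) + (r + σ²/2)T] / (σ√T)
   = [ln(501.4125/406.0540) + (0.0734 + 0.5·0.2179²)·3.0725] / (0.2179·√3.0725)
   = [0.210943 + 0.298463] / 0.381947 = 1.333709
d₂ = d₁ − σ√T = 1.333709 − 0.381947 = 0.951762
N(d₁) = 0.908850,  N(d₂) = 0.829391,  e^(−rT) = 0.798100
E₀ = V₀·N(d₁) − D·e^(−rT)·N(d₂)
   = 501.4125·0.908850 − 406.0540·0.798100·0.829391 = 186.926781
B₀ = V₀ − E₀ = 501.4125 − 186.926781 = 314.485719
spread = −(1/T)·ln(B₀/D) − r = −(1/3.0725)·ln(314.485719/406.0540) − 0.0734 = 0.00977249
in basis points: 0.00977249 × 10⁴ = 97.7249 bp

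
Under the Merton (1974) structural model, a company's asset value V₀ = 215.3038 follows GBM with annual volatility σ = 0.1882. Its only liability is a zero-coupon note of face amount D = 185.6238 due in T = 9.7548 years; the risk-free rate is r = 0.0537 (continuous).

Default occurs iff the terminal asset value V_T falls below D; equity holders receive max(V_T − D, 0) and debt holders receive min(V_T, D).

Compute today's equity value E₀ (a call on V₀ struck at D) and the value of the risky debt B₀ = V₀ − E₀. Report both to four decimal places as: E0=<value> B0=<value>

d₁ = [ln(V₀/D) + (r + σ²/2)T] / (σ√T)
   = [ln(215.3038/185.6238) + (0.0537 + 0.5·0.1882²)·9.7548] / (0.1882·√9.7548)
   = [0.148328 + 0.696587] / 0.587799 = 1.437421
d₂ = d₁ − σ√T = 1.437421 − 0.587799 = 0.849622
N(d₁) = 0.924701,  N(d₂) = 0.802232,  e^(−rT) = 0.592246
E₀ = V₀·N(d₁) − D·e^(−rT)·N(d₂)
   = 215.3038·0.924701 − 185.6238·0.592246·0.802232 = 110.898179
B₀ = V₀ − E₀ = 215.3038 − 110.898179 = 104.405621

E0=110.8982 B0=104.4056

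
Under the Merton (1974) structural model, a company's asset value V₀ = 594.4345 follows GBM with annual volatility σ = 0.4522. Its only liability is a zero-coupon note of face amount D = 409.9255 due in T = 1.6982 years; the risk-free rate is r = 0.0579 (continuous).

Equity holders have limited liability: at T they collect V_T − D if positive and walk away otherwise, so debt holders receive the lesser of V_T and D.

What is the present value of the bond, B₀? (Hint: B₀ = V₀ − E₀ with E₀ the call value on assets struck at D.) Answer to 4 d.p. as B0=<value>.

d₁ = [ln(V₀/D) + (r + σ²/2)T] / (σ√T)
   = [ln(594.4345/409.9255) + (0.0579 + 0.5·0.4522²)·1.6982] / (0.4522·√1.6982)
   = [0.371635 + 0.271954] / 0.589284 = 1.092153
d₂ = d₁ − σ√T = 1.092153 − 0.589284 = 0.502869
N(d₁) = 0.862617,  N(d₂) = 0.692472,  e^(−rT) = 0.906354
E₀ = V₀·N(d₁) − D·e^(−rT)·N(d₂)
   = 594.4345·0.862617 − 409.9255·0.906354·0.692472 = 255.490197
B₀ = V₀ − E₀ = 594.4345 − 255.490197 = 338.944303

B0=338.9443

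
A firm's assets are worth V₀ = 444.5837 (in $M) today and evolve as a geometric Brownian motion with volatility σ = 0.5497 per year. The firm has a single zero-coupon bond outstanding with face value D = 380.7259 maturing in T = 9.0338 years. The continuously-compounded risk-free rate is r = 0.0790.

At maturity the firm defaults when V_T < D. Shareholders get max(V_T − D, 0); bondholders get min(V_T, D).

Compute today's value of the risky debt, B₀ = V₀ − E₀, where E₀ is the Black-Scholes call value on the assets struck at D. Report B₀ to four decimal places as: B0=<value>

B0=110.4510

d₁ = [ln(V₀/D) + (r + σ²/2)T] / (σ√T)
   = [ln(444.5837/380.7259) + (0.0790 + 0.5·0.5497²)·9.0338] / (0.5497·√9.0338)
   = [0.155059 + 2.078542] / 1.652194 = 1.351900
d₂ = d₁ − σ√T = 1.351900 − 1.652194 = -0.300294
N(d₁) = 0.911796,  N(d₂) = 0.381977,  e^(−rT) = 0.489843
E₀ = V₀·N(d₁) − D·e^(−rT)·N(d₂)
   = 444.5837·0.911796 − 380.7259·0.489843·0.381977 = 334.132715
B₀ = V₀ − E₀ = 444.5837 − 334.132715 = 110.450985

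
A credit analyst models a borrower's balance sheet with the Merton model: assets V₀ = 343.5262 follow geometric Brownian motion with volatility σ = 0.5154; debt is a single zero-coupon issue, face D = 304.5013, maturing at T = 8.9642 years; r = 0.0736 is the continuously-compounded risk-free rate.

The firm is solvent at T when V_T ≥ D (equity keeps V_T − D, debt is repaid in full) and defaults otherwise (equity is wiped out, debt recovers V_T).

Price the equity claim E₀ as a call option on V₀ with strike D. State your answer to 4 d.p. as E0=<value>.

d₁ = [ln(V₀/D) + (r + σ²/2)T] / (σ√T)
   = [ln(343.5262/304.5013) + (0.0736 + 0.5·0.5154²)·8.9642] / (0.5154·√8.9642)
   = [0.120588 + 1.850377] / 1.543122 = 1.277259
d₂ = d₁ − σ√T = 1.277259 − 1.543122 = -0.265863
N(d₁) = 0.899245,  N(d₂) = 0.395172,  e^(−rT) = 0.516973
E₀ = V₀·N(d₁) − D·e^(−rT)·N(d₂)
   = 343.5262·0.899245 − 304.5013·0.516973·0.395172 = 246.706471

E0=246.7065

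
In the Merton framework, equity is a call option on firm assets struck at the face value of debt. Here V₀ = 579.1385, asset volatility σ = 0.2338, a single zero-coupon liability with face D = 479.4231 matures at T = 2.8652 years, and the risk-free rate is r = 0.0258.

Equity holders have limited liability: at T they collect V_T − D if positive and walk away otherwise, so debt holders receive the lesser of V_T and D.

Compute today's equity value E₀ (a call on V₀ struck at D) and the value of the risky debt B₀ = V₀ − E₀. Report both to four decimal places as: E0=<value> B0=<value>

E0=164.0398 B0=415.0987

d₁ = [ln(V₀/D) + (r + σ²/2)T] / (σ√T)
   = [ln(579.1385/479.4231) + (0.0258 + 0.5·0.2338²)·2.8652] / (0.2338·√2.8652)
   = [0.188958 + 0.152232] / 0.395751 = 0.862132
d₂ = d₁ − σ√T = 0.862132 − 0.395751 = 0.466381
N(d₁) = 0.805693,  N(d₂) = 0.679529,  e^(−rT) = 0.928744
E₀ = V₀·N(d₁) − D·e^(−rT)·N(d₂)
   = 579.1385·0.805693 − 479.4231·0.928744·0.679529 = 164.039774
B₀ = V₀ − E₀ = 579.1385 − 164.039774 = 415.098726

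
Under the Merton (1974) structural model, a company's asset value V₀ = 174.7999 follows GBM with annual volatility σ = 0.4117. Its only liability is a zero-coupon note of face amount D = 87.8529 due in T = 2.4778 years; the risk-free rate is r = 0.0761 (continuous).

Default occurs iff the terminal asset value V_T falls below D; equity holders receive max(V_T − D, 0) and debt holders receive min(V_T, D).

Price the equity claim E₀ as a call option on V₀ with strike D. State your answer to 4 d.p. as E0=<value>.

d₁ = [ln(V₀/D) + (r + σ²/2)T] / (σ√T)
   = [ln(174.7999/87.8529) + (0.0761 + 0.5·0.4117²)·2.4778] / (0.4117·√2.4778)
   = [0.687978 + 0.398550] / 0.648058 = 1.676591
d₂ = d₁ − σ√T = 1.676591 − 0.648058 = 1.028533
N(d₁) = 0.953189,  N(d₂) = 0.848150,  e^(−rT) = 0.828150
E₀ = V₀·N(d₁) − D·e^(−rT)·N(d₂)
   = 174.7999·0.953189 − 87.8529·0.828150·0.848150 = 104.909773

E0=104.9098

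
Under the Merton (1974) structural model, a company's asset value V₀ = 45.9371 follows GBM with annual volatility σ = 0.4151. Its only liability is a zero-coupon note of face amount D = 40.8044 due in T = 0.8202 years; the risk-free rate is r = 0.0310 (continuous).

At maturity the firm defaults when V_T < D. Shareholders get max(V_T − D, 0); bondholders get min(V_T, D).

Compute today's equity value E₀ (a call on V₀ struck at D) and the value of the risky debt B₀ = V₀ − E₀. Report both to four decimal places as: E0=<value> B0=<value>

E0=9.9248 B0=36.0123

d₁ = [ln(V₀/D) + (r + σ²/2)T] / (σ√T)
   = [ln(45.9371/40.8044) + (0.0310 + 0.5·0.4151²)·0.8202] / (0.4151·√0.8202)
   = [0.118483 + 0.096090] / 0.375935 = 0.570771
d₂ = d₁ − σ√T = 0.570771 − 0.375935 = 0.194837
N(d₁) = 0.715923,  N(d₂) = 0.577240,  e^(−rT) = 0.974894
E₀ = V₀·N(d₁) − D·e^(−rT)·N(d₂)
   = 45.9371·0.715923 − 40.8044·0.974894·0.577240 = 9.924836
B₀ = V₀ − E₀ = 45.9371 − 9.924836 = 36.012264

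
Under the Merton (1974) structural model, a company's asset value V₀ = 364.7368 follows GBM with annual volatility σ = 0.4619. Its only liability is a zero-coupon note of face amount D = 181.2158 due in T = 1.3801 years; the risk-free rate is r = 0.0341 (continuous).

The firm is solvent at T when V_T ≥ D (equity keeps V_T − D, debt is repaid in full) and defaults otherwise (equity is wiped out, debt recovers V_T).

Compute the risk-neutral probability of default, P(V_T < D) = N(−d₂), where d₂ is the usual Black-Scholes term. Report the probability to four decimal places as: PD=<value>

PD=0.1347

d₁ = [ln(V₀/D) + (r + σ²/2)T] / (σ√T)
   = [ln(364.7368/181.2158) + (0.0341 + 0.5·0.4619²)·1.3801] / (0.4619·√1.3801)
   = [0.699487 + 0.194285] / 0.542629 = 1.647114
d₂ = d₁ − σ√T = 1.647114 − 0.542629 = 1.104484
risk-neutral PD = N(−d₂) = N(-1.104484) = 0.134692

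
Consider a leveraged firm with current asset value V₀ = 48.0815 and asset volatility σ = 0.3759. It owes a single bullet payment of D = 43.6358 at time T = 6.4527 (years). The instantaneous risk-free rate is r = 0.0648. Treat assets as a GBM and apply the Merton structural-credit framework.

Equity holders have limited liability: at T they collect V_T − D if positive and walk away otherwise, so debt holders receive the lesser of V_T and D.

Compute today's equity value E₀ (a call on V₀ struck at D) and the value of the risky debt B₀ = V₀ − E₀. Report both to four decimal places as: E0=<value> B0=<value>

d₁ = [ln(V₀/D) + (r + σ²/2)T] / (σ√T)
   = [ln(48.0815/43.6358) + (0.0648 + 0.5·0.3759²)·6.4527] / (0.3759·√6.4527)
   = [0.097020 + 0.874021] / 0.954867 = 1.016937
d₂ = d₁ − σ√T = 1.016937 − 0.954867 = 0.062070
N(d₁) = 0.845408,  N(d₂) = 0.524746,  e^(−rT) = 0.658273
E₀ = V₀·N(d₁) − D·e^(−rT)·N(d₂)
   = 48.0815·0.845408 − 43.6358·0.658273·0.524746 = 25.575537
B₀ = V₀ − E₀ = 48.0815 − 25.575537 = 22.505963

E0=25.5755 B0=22.5060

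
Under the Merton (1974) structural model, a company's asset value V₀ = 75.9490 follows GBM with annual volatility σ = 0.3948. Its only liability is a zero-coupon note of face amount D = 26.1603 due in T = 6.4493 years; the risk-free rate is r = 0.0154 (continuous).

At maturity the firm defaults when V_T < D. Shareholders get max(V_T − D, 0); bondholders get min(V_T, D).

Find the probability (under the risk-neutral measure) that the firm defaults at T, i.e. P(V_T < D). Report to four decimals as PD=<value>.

d₁ = [ln(V₀/D) + (r + σ²/2)T] / (σ√T)
   = [ln(75.9490/26.1603) + (0.0154 + 0.5·0.3948²)·6.4493] / (0.3948·√6.4493)
   = [1.065819 + 0.601936] / 1.002613 = 1.663408
d₂ = d₁ − σ√T = 1.663408 − 1.002613 = 0.660795
risk-neutral PD = N(−d₂) = N(-0.660795) = 0.254372

PD=0.2544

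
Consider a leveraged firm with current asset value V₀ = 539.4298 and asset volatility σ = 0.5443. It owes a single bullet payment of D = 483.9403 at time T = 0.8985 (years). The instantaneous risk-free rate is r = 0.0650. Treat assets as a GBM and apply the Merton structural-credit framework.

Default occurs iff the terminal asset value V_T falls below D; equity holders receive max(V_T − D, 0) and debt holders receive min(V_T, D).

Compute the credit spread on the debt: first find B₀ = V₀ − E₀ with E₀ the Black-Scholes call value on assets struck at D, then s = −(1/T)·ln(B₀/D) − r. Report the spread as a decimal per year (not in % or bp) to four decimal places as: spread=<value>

spread=0.1710

d₁ = [ln(V₀/D) + (r + σ²/2)T] / (σ√T)
   = [ln(539.4298/483.9403) + (0.0650 + 0.5·0.5443²)·0.8985] / (0.5443·√0.8985)
   = [0.108551 + 0.191498] / 0.515938 = 0.581561
d₂ = d₁ − σ√T = 0.581561 − 0.515938 = 0.065624
N(d₁) = 0.719569,  N(d₂) = 0.526161,  e^(−rT) = 0.943270
E₀ = V₀·N(d₁) − D·e^(−rT)·N(d₂)
   = 539.4298·0.719569 − 483.9403·0.943270·0.526161 = 147.971438
B₀ = V₀ − E₀ = 539.4298 − 147.971438 = 391.458362
spread = −(1/T)·ln(B₀/D) − r = −(1/0.8985)·ln(391.458362/483.9403) − 0.0650 = 0.17104051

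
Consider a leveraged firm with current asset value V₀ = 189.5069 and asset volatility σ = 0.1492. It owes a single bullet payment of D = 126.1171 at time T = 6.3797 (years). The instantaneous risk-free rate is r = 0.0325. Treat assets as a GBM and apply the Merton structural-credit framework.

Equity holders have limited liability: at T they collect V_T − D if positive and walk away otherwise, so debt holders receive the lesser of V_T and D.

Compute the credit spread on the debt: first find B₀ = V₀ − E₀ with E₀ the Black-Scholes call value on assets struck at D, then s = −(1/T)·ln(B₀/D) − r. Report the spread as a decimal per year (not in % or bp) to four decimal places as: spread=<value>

spread=0.0017

d₁ = [ln(V₀/D) + (r + σ²/2)T] / (σ√T)
   = [ln(189.5069/126.1171) + (0.0325 + 0.5·0.1492²)·6.3797] / (0.1492·√6.3797)
   = [0.407215 + 0.278348] / 0.376850 = 1.819191
d₂ = d₁ − σ√T = 1.819191 − 0.376850 = 1.442341
N(d₁) = 0.965559,  N(d₂) = 0.925397,  e^(−rT) = 0.812743
E₀ = V₀·N(d₁) − D·e^(−rT)·N(d₂)
   = 189.5069·0.965559 − 126.1171·0.812743·0.925397 = 88.126149
B₀ = V₀ − E₀ = 189.5069 − 88.126149 = 101.380751
spread = −(1/T)·ln(B₀/D) − r = −(1/6.3797)·ln(101.380751/126.1171) − 0.0325 = 0.00172224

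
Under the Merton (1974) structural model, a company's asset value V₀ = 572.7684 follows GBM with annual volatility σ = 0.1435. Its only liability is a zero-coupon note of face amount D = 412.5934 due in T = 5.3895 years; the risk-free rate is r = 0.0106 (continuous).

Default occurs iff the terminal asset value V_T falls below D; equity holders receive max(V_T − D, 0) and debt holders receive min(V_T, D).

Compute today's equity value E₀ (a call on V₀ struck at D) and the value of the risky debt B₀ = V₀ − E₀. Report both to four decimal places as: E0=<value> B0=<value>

d₁ = [ln(V₀/D) + (r + σ²/2)T] / (σ√T)
   = [ln(572.7684/412.5934) + (0.0106 + 0.5·0.1435²)·5.3895] / (0.1435·√5.3895)
   = [0.328019 + 0.112620] / 0.333140 = 1.322685
d₂ = d₁ − σ√T = 1.322685 − 0.333140 = 0.989545
N(d₁) = 0.907030,  N(d₂) = 0.838802,  e^(−rT) = 0.944473
E₀ = V₀·N(d₁) − D·e^(−rT)·N(d₂)
   = 572.7684·0.907030 − 412.5934·0.944473·0.838802 = 192.651158
B₀ = V₀ − E₀ = 572.7684 − 192.651158 = 380.117242

E0=192.6512 B0=380.1172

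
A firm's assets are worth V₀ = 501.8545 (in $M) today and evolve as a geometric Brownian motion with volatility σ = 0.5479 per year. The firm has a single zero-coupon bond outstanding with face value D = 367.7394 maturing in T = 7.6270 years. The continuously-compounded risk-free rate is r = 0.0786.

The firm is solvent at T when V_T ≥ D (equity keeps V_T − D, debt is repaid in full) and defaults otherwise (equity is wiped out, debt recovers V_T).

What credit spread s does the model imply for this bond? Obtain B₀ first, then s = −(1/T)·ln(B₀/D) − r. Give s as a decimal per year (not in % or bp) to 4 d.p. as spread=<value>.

d₁ = [ln(V₀/D) + (r + σ²/2)T] / (σ√T)
   = [ln(501.8545/367.7394) + (0.0786 + 0.5·0.5479²)·7.6270] / (0.5479·√7.6270)
   = [0.310936 + 1.744274] / 1.513137 = 1.358244
d₂ = d₁ − σ√T = 1.358244 − 1.513137 = -0.154892
N(d₁) = 0.912807,  N(d₂) = 0.438453,  e^(−rT) = 0.549096
E₀ = V₀·N(d₁) − D·e^(−rT)·N(d₂)
   = 501.8545·0.912807 − 367.7394·0.549096·0.438453 = 369.561976
B₀ = V₀ − E₀ = 501.8545 − 369.561976 = 132.292524
spread = −(1/T)·ln(B₀/D) − r = −(1/7.6270)·ln(132.292524/367.7394) − 0.0786 = 0.05544471

spread=0.0554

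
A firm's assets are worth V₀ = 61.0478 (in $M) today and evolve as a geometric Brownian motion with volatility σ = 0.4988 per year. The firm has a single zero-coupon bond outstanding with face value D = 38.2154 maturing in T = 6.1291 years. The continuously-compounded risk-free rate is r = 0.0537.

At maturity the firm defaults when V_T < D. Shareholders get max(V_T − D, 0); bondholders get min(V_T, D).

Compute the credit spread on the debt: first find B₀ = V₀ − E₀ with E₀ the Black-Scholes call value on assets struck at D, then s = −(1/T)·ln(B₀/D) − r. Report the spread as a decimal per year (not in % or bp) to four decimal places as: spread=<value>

d₁ = [ln(V₀/D) + (r + σ²/2)T] / (σ√T)
   = [ln(61.0478/38.2154) + (0.0537 + 0.5·0.4988²)·6.1291] / (0.4988·√6.1291)
   = [0.468419 + 1.091597] / 1.234880 = 1.263293
d₂ = d₁ − σ√T = 1.263293 − 1.234880 = 0.028413
N(d₁) = 0.896758,  N(d₂) = 0.511334,  e^(−rT) = 0.719548
E₀ = V₀·N(d₁) − D·e^(−rT)·N(d₂)
   = 61.0478·0.896758 − 38.2154·0.719548·0.511334 = 40.684559
B₀ = V₀ − E₀ = 61.0478 − 40.684559 = 20.363241
spread = −(1/T)·ln(B₀/D) − r = −(1/6.1291)·ln(20.363241/38.2154) − 0.0537 = 0.04900794

spread=0.0490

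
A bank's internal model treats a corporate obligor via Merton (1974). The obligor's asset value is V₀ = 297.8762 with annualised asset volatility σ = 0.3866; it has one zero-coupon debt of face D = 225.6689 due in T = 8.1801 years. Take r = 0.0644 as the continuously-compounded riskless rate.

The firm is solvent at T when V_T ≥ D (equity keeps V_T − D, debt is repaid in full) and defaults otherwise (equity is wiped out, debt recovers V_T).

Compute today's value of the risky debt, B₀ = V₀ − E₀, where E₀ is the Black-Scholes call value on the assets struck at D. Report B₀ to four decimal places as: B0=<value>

d₁ = [ln(V₀/D) + (r + σ²/2)T] / (σ√T)
   = [ln(297.8762/225.6689) + (0.0644 + 0.5·0.3866²)·8.1801] / (0.3866·√8.1801)
   = [0.277609 + 1.138096] / 1.105710 = 1.280358
d₂ = d₁ − σ√T = 1.280358 − 1.105710 = 0.174648
N(d₁) = 0.899790,  N(d₂) = 0.569322,  e^(−rT) = 0.590492
E₀ = V₀·N(d₁) − D·e^(−rT)·N(d₂)
   = 297.8762·0.899790 − 225.6689·0.590492·0.569322 = 192.160694
B₀ = V₀ − E₀ = 297.8762 − 192.160694 = 105.715506

B0=105.7155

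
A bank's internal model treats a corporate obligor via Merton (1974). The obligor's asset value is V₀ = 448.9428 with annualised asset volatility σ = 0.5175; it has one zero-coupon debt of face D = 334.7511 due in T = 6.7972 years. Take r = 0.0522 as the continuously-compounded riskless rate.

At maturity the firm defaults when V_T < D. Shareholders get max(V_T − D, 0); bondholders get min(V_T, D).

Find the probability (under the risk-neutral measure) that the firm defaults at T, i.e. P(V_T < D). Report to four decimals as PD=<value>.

d₁ = [ln(V₀/D) + (r + σ²/2)T] / (σ√T)
   = [ln(448.9428/334.7511) + (0.0522 + 0.5·0.5175²)·6.7972] / (0.5175·√6.7972)
   = [0.293508 + 1.264980] / 1.349197 = 1.155123
d₂ = d₁ − σ√T = 1.155123 − 1.349197 = -0.194074
risk-neutral PD = N(−d₂) = N(0.194074) = 0.576941

PD=0.5769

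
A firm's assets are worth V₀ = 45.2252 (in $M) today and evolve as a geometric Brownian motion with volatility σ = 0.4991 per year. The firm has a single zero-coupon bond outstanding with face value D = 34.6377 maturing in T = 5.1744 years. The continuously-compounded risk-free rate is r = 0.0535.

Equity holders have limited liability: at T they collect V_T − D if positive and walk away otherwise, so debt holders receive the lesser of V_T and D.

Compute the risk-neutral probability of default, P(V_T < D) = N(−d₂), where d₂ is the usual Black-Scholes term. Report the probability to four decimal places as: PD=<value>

PD=0.5354

d₁ = [ln(V₀/D) + (r + σ²/2)T] / (σ√T)
   = [ln(45.2252/34.6377) + (0.0535 + 0.5·0.4991²)·5.1744] / (0.4991·√5.1744)
   = [0.266712 + 0.921304] / 1.135318 = 1.046417
d₂ = d₁ − σ√T = 1.046417 − 1.135318 = -0.088901
risk-neutral PD = N(−d₂) = N(0.088901) = 0.535420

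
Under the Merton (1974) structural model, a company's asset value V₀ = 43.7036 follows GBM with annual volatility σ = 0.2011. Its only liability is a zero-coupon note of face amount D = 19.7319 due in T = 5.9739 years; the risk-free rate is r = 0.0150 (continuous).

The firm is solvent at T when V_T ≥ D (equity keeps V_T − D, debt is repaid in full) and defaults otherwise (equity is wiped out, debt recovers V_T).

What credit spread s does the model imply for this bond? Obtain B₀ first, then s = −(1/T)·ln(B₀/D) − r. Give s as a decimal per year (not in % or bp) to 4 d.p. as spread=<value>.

spread=0.0018

d₁ = [ln(V₀/D) + (r + σ²/2)T] / (σ√T)
   = [ln(43.7036/19.7319) + (0.0150 + 0.5·0.2011²)·5.9739] / (0.2011·√5.9739)
   = [0.795194 + 0.210404] / 0.491520 = 2.045896
d₂ = d₁ − σ√T = 2.045896 − 0.491520 = 1.554376
N(d₁) = 0.979617,  N(d₂) = 0.939953,  e^(−rT) = 0.914289
E₀ = V₀·N(d₁) − D·e^(−rT)·N(d₂)
   = 43.7036·0.979617 − 19.7319·0.914289·0.939953 = 25.855410
B₀ = V₀ − E₀ = 43.7036 − 25.855410 = 17.848190
spread = −(1/T)·ln(B₀/D) − r = −(1/5.9739)·ln(17.848190/19.7319) − 0.0150 = 0.00179548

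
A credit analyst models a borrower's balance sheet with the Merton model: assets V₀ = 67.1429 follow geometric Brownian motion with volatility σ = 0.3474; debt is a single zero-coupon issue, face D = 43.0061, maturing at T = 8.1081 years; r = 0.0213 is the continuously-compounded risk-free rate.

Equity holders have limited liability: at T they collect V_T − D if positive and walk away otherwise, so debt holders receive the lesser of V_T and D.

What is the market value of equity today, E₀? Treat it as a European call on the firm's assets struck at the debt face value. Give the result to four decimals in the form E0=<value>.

d₁ = [ln(V₀/D) + (r + σ²/2)T] / (σ√T)
   = [ln(67.1429/43.0061) + (0.0213 + 0.5·0.3474²)·8.1081] / (0.3474·√8.1081)
   = [0.445481 + 0.661973] / 0.989212 = 1.119531
d₂ = d₁ − σ√T = 1.119531 − 0.989212 = 0.130319
N(d₁) = 0.868543,  N(d₂) = 0.551843,  e^(−rT) = 0.841388
E₀ = V₀·N(d₁) − D·e^(−rT)·N(d₂)
   = 67.1429·0.868543 − 43.0061·0.841388·0.551843 = 38.348173

E0=38.3482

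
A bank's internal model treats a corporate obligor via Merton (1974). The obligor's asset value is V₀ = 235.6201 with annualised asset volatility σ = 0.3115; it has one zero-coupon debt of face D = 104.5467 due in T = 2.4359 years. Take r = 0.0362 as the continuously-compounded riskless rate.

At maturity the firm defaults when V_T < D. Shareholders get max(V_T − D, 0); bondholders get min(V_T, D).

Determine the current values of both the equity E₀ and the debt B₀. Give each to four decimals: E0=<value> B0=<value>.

E0=140.7886 B0=94.8315

d₁ = [ln(V₀/D) + (r + σ²/2)T] / (σ√T)
   = [ln(235.6201/104.5467) + (0.0362 + 0.5·0.3115²)·2.4359] / (0.3115·√2.4359)
   = [0.812587 + 0.206360] / 0.486170 = 2.095867
d₂ = d₁ − σ√T = 2.095867 − 0.486170 = 1.609698
N(d₁) = 0.981953,  N(d₂) = 0.946268,  e^(−rT) = 0.915596
E₀ = V₀·N(d₁) − D·e^(−rT)·N(d₂)
   = 235.6201·0.981953 − 104.5467·0.915596·0.946268 = 140.788641
B₀ = V₀ − E₀ = 235.6201 − 140.788641 = 94.831459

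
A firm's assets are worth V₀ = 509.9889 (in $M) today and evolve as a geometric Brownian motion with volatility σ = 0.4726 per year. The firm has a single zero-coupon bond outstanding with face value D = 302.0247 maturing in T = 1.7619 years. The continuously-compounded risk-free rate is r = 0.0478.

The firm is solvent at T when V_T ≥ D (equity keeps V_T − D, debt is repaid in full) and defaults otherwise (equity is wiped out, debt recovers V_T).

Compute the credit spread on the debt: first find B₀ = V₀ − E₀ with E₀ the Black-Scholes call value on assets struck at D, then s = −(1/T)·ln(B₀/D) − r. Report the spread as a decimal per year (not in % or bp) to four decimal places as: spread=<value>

d₁ = [ln(V₀/D) + (r + σ²/2)T] / (σ√T)
   = [ln(509.9889/302.0247) + (0.0478 + 0.5·0.4726²)·1.7619] / (0.4726·√1.7619)
   = [0.523880 + 0.280980] / 0.627313 = 1.283027
d₂ = d₁ − σ√T = 1.283027 − 0.627313 = 0.655714
N(d₁) = 0.900259,  N(d₂) = 0.743996,  e^(−rT) = 0.919230
E₀ = V₀·N(d₁) − D·e^(−rT)·N(d₂)
   = 509.9889·0.900259 − 302.0247·0.919230·0.743996 = 252.566217
B₀ = V₀ − E₀ = 509.9889 − 252.566217 = 257.422683
spread = −(1/T)·ln(B₀/D) − r = −(1/1.7619)·ln(257.422683/302.0247) − 0.0478 = 0.04289152

spread=0.0429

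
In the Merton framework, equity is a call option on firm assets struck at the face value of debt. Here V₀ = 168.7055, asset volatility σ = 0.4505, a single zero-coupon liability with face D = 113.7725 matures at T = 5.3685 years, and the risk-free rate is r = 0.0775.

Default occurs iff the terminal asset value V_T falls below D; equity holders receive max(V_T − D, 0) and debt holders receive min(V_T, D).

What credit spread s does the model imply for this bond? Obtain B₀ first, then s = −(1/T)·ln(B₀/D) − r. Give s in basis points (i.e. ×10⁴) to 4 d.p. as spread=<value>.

spread=372.6168

d₁ = [ln(V₀/D) + (r + σ²/2)T] / (σ√T)
   = [ln(168.7055/113.7725) + (0.0775 + 0.5·0.4505²)·5.3685] / (0.4505·√5.3685)
   = [0.393954 + 0.960828] / 1.043810 = 1.297920
d₂ = d₁ − σ√T = 1.297920 − 1.043810 = 0.254111
N(d₁) = 0.902843,  N(d₂) = 0.600295,  e^(−rT) = 0.659642
E₀ = V₀·N(d₁) − D·e^(−rT)·N(d₂)
   = 168.7055·0.902843 − 113.7725·0.659642·0.600295 = 107.262941
B₀ = V₀ − E₀ = 168.7055 − 107.262941 = 61.442559
spread = −(1/T)·ln(B₀/D) − r = −(1/5.3685)·ln(61.442559/113.7725) − 0.0775 = 0.03726168
in basis points: 0.03726168 × 10⁴ = 372.6168 bp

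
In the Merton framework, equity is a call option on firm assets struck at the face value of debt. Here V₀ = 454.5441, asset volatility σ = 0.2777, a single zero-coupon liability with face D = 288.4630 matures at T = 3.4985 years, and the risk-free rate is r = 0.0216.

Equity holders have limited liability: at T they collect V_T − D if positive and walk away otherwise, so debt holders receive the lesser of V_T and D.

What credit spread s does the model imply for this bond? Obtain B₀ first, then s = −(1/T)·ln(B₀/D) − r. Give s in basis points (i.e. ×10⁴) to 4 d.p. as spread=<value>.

spread=155.7967

d₁ = [ln(V₀/D) + (r + σ²/2)T] / (σ√T)
   = [ln(454.5441/288.4630) + (0.0216 + 0.5·0.2777²)·3.4985] / (0.2777·√3.4985)
   = [0.454728 + 0.210465] / 0.519418 = 1.280651
d₂ = d₁ − σ√T = 1.280651 − 0.519418 = 0.761234
N(d₁) = 0.899842,  N(d₂) = 0.776741,  e^(−rT) = 0.927217
E₀ = V₀·N(d₁) − D·e^(−rT)·N(d₂)
   = 454.5441·0.899842 − 288.4630·0.927217·0.776741 = 201.264565
B₀ = V₀ − E₀ = 454.5441 − 201.264565 = 253.279535
spread = −(1/T)·ln(B₀/D) − r = −(1/3.4985)·ln(253.279535/288.4630) − 0.0216 = 0.01557967
in basis points: 0.01557967 × 10⁴ = 155.7967 bp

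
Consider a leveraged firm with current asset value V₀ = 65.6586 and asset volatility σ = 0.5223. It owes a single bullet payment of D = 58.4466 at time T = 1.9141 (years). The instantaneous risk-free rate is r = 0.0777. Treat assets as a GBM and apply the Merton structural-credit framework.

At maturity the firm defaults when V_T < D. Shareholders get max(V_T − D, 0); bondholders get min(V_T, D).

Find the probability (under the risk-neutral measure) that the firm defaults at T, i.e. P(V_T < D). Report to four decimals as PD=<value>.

PD=0.4978

d₁ = [ln(V₀/D) + (r + σ²/2)T] / (σ√T)
   = [ln(65.6586/58.4466) + (0.0777 + 0.5·0.5223²)·1.9141] / (0.5223·√1.9141)
   = [0.116355 + 0.409806] / 0.722607 = 0.728143
d₂ = d₁ − σ√T = 0.728143 − 0.722607 = 0.005536
risk-neutral PD = N(−d₂) = N(-0.005536) = 0.497792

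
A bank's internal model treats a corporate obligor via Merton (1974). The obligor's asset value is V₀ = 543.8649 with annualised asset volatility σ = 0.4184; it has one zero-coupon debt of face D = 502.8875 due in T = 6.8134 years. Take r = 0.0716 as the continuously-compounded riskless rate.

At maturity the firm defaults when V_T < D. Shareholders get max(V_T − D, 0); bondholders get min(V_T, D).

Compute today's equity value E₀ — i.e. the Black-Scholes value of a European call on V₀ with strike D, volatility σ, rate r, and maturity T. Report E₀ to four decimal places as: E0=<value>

E0=314.8208

d₁ = [ln(V₀/D) + (r + σ²/2)T] / (σ√T)
   = [ln(543.8649/502.8875) + (0.0716 + 0.5·0.4184²)·6.8134] / (0.4184·√6.8134)
   = [0.078334 + 1.084211] / 1.092128 = 1.064477
d₂ = d₁ − σ√T = 1.064477 − 1.092128 = -0.027651
N(d₁) = 0.856444,  N(d₂) = 0.488970,  e^(−rT) = 0.613951
E₀ = V₀·N(d₁) − D·e^(−rT)·N(d₂)
   = 543.8649·0.856444 − 502.8875·0.613951·0.488970 = 314.820838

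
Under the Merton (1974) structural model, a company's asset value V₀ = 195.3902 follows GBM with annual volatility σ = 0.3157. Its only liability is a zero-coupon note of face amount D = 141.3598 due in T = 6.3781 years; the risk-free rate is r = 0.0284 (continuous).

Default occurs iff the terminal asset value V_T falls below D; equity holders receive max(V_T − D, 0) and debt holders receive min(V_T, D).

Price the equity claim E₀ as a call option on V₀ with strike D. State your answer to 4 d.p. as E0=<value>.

d₁ = [ln(V₀/D) + (r + σ²/2)T] / (σ√T)
   = [ln(195.3902/141.3598) + (0.0284 + 0.5·0.3157²)·6.3781] / (0.3157·√6.3781)
   = [0.323690 + 0.498979] / 0.797297 = 1.031823
d₂ = d₁ − σ√T = 1.031823 − 0.797297 = 0.234526
N(d₁) = 0.848922,  N(d₂) = 0.592712,  e^(−rT) = 0.834320
E₀ = V₀·N(d₁) − D·e^(−rT)·N(d₂)
   = 195.3902·0.848922 − 141.3598·0.834320·0.592712 = 95.967122

E0=95.9671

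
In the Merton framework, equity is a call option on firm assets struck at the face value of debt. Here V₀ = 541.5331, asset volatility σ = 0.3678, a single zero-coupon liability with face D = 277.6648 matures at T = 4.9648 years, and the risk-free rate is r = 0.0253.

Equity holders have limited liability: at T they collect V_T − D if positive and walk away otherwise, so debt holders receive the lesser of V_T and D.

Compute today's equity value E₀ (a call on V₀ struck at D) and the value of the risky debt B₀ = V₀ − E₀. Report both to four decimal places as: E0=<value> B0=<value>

d₁ = [ln(V₀/D) + (r + σ²/2)T] / (σ√T)
   = [ln(541.5331/277.6648) + (0.0253 + 0.5·0.3678²)·4.9648] / (0.3678·√4.9648)
   = [0.667990 + 0.461421] / 0.819526 = 1.378127
d₂ = d₁ − σ√T = 1.378127 − 0.819526 = 0.558601
N(d₁) = 0.915918,  N(d₂) = 0.711783,  e^(−rT) = 0.881959
E₀ = V₀·N(d₁) − D·e^(−rT)·N(d₂)
   = 541.5331·0.915918 − 277.6648·0.881959·0.711783 = 321.692026
B₀ = V₀ − E₀ = 541.5331 − 321.692026 = 219.841074

E0=321.6920 B0=219.8411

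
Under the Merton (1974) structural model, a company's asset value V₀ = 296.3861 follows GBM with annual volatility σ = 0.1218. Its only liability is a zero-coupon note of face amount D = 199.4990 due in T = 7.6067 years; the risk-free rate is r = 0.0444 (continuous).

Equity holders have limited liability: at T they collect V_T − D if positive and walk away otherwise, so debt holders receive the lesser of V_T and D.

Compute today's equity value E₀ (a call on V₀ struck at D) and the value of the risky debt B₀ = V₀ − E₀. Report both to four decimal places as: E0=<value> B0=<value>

d₁ = [ln(V₀/D) + (r + σ²/2)T] / (σ√T)
   = [ln(296.3861/199.4990) + (0.0444 + 0.5·0.1218²)·7.6067] / (0.1218·√7.6067)
   = [0.395854 + 0.394161] / 0.335927 = 2.351743
d₂ = d₁ − σ√T = 2.351743 − 0.335927 = 2.015815
N(d₁) = 0.990657,  N(d₂) = 0.978090,  e^(−rT) = 0.713383
E₀ = V₀·N(d₁) − D·e^(−rT)·N(d₂)
   = 296.3861·0.990657 − 199.4990·0.713383·0.978090 = 154.416068
B₀ = V₀ − E₀ = 296.3861 − 154.416068 = 141.970032

E0=154.4161 B0=141.9700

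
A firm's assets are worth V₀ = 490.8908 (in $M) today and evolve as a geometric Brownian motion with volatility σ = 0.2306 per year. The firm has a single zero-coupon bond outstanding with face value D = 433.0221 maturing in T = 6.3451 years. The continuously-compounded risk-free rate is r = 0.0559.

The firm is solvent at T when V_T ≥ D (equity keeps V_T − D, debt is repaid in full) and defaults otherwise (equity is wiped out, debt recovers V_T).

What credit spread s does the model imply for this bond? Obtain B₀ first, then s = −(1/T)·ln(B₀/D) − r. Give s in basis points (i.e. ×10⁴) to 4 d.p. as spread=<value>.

d₁ = [ln(V₀/D) + (r + σ²/2)T] / (σ√T)
   = [ln(490.8908/433.0221) + (0.0559 + 0.5·0.2306²)·6.3451] / (0.2306·√6.3451)
   = [0.125433 + 0.523396] / 0.580869 = 1.116996
d₂ = d₁ − σ√T = 1.116996 − 0.580869 = 0.536126
N(d₁) = 0.868002,  N(d₂) = 0.704064,  e^(−rT) = 0.701390
E₀ = V₀·N(d₁) − D·e^(−rT)·N(d₂)
   = 490.8908·0.868002 − 433.0221·0.701390·0.704064 = 212.257560
B₀ = V₀ − E₀ = 490.8908 − 212.257560 = 278.633240
spread = −(1/T)·ln(B₀/D) − r = −(1/6.3451)·ln(278.633240/433.0221) − 0.0559 = 0.01358549
in basis points: 0.01358549 × 10⁴ = 135.8549 bp

spread=135.8549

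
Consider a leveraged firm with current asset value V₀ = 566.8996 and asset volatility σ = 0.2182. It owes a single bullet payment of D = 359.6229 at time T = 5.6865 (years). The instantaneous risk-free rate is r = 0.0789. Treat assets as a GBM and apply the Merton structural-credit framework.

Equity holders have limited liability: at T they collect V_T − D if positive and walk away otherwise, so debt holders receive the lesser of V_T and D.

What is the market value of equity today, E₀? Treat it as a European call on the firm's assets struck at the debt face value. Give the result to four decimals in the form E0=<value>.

E0=340.3441

d₁ = [ln(V₀/D) + (r + σ²/2)T] / (σ√T)
   = [ln(566.8996/359.6229) + (0.0789 + 0.5·0.2182²)·5.6865] / (0.2182·√5.6865)
   = [0.455126 + 0.584036] / 0.520328 = 1.997128
d₂ = d₁ − σ√T = 1.997128 − 0.520328 = 1.476800
N(d₁) = 0.977094,  N(d₂) = 0.930135,  e^(−rT) = 0.638480
E₀ = V₀·N(d₁) − D·e^(−rT)·N(d₂)
   = 566.8996·0.977094 − 359.6229·0.638480·0.930135 = 340.344118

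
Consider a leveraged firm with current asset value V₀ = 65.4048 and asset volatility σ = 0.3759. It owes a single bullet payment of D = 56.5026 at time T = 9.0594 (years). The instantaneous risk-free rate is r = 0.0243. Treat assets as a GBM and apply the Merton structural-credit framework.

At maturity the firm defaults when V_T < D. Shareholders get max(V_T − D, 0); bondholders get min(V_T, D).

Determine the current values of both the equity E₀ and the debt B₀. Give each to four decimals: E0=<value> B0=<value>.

d₁ = [ln(V₀/D) + (r + σ²/2)T] / (σ√T)
   = [ln(65.4048/56.5026) + (0.0243 + 0.5·0.3759²)·9.0594] / (0.3759·√9.0594)
   = [0.146309 + 0.860194] / 1.131415 = 0.889596
d₂ = d₁ − σ√T = 0.889596 − 1.131415 = -0.241819
N(d₁) = 0.813159,  N(d₂) = 0.404460,  e^(−rT) = 0.802404
E₀ = V₀·N(d₁) − D·e^(−rT)·N(d₂)
   = 65.4048·0.813159 − 56.5026·0.802404·0.404460 = 34.847104
B₀ = V₀ − E₀ = 65.4048 − 34.847104 = 30.557696

E0=34.8471 B0=30.5577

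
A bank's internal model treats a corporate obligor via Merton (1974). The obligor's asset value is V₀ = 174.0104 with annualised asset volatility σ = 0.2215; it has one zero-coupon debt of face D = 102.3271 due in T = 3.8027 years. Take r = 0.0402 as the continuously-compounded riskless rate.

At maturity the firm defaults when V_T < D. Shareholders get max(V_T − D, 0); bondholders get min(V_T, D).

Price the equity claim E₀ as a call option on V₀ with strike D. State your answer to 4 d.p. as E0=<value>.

d₁ = [ln(V₀/D) + (r + σ²/2)T] / (σ√T)
   = [ln(174.0104/102.3271) + (0.0402 + 0.5·0.2215²)·3.8027] / (0.2215·√3.8027)
   = [0.530941 + 0.246153] / 0.431936 = 1.799093
d₂ = d₁ − σ√T = 1.799093 − 0.431936 = 1.367156
N(d₁) = 0.963998,  N(d₂) = 0.914212,  e^(−rT) = 0.858243
E₀ = V₀·N(d₁) − D·e^(−rT)·N(d₂)
   = 174.0104·0.963998 − 102.3271·0.858243·0.914212 = 87.458248

E0=87.4582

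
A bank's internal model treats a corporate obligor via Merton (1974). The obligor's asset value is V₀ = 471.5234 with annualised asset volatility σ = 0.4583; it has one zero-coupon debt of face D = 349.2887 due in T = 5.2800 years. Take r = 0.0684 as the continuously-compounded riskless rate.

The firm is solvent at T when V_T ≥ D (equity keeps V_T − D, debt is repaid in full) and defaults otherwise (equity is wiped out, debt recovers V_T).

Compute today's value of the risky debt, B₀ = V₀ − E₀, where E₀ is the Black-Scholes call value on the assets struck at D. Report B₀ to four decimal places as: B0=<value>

B0=190.0739

d₁ = [ln(V₀/D) + (r + σ²/2)T] / (σ√T)
   = [ln(471.5234/349.2887) + (0.0684 + 0.5·0.4583²)·5.2800] / (0.4583·√5.2800)
   = [0.300070 + 0.915655] / 1.053093 = 1.154432
d₂ = d₁ − σ√T = 1.154432 − 1.053093 = 0.101339
N(d₁) = 0.875838,  N(d₂) = 0.540359,  e^(−rT) = 0.696873
E₀ = V₀·N(d₁) − D·e^(−rT)·N(d₂)
   = 471.5234·0.875838 − 349.2887·0.696873·0.540359 = 281.449544
B₀ = V₀ − E₀ = 471.5234 − 281.449544 = 190.073856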